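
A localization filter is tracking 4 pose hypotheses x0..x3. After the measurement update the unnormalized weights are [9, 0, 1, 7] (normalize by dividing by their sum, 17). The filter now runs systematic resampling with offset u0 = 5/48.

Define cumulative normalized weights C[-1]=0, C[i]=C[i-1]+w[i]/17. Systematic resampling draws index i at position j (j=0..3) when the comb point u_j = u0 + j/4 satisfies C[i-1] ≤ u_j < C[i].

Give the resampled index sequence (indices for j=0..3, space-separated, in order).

0 0 3 3

C = [9/17, 9/17, 10/17, 1]
j=0: u_0=5/48 ∈ [0, 9/17) → index 0
j=1: u_1=17/48 ∈ [0, 9/17) → index 0
j=2: u_2=29/48 ∈ [10/17, 1) → index 3
j=3: u_3=41/48 ∈ [10/17, 1) → index 3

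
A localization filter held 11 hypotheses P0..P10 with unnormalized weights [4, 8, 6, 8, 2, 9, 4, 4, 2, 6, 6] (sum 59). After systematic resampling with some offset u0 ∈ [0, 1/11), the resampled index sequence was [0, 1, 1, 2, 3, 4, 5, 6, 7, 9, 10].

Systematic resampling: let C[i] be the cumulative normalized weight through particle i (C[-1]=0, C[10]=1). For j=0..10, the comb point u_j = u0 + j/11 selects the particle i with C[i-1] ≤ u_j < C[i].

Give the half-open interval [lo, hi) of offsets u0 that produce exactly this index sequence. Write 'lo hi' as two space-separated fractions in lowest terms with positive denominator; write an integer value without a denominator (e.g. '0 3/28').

0 13/649

C = [4/59, 12/59, 18/59, 26/59, 28/59, 37/59, 41/59, 45/59, 47/59, 53/59, 1]
j=0 picked index 0: u0 ∈ [0, 4/59)
j=1 picked index 1: u0 ∈ [-15/649, 73/649)
j=2 picked index 1: u0 ∈ [-74/649, 14/649)
j=3 picked index 2: u0 ∈ [-45/649, 21/649)
j=4 picked index 3: u0 ∈ [-38/649, 50/649)
j=5 picked index 4: u0 ∈ [-9/649, 13/649)
j=6 picked index 5: u0 ∈ [-46/649, 53/649)
j=7 picked index 6: u0 ∈ [-6/649, 38/649)
j=8 picked index 7: u0 ∈ [-21/649, 23/649)
j=9 picked index 9: u0 ∈ [-14/649, 52/649)
j=10 picked index 10: u0 ∈ [-7/649, 1/11)
intersection: [0, 13/649)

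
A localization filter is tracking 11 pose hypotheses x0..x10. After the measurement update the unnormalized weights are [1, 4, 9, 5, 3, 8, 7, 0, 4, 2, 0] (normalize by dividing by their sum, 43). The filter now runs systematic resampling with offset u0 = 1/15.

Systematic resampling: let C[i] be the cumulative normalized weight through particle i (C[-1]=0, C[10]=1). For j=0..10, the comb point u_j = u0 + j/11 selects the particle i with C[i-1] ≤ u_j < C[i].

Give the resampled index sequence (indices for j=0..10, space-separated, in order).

1 2 2 3 3 5 5 6 6 8 9

C = [1/43, 5/43, 14/43, 19/43, 22/43, 30/43, 37/43, 37/43, 41/43, 1, 1]
j=0: u_0=1/15 ∈ [1/43, 5/43) → index 1
j=1: u_1=26/165 ∈ [5/43, 14/43) → index 2
j=2: u_2=41/165 ∈ [5/43, 14/43) → index 2
j=3: u_3=56/165 ∈ [14/43, 19/43) → index 3
j=4: u_4=71/165 ∈ [14/43, 19/43) → index 3
j=5: u_5=86/165 ∈ [22/43, 30/43) → index 5
j=6: u_6=101/165 ∈ [22/43, 30/43) → index 5
j=7: u_7=116/165 ∈ [30/43, 37/43) → index 6
j=8: u_8=131/165 ∈ [30/43, 37/43) → index 6
j=9: u_9=146/165 ∈ [37/43, 41/43) → index 8
j=10: u_10=161/165 ∈ [41/43, 1) → index 9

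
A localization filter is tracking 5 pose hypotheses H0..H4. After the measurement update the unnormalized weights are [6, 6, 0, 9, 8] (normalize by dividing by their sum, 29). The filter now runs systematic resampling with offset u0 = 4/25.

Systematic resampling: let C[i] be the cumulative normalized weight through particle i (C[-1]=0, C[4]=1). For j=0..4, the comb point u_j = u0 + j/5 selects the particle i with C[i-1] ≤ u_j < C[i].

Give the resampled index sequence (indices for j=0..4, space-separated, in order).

0 1 3 4 4

C = [6/29, 12/29, 12/29, 21/29, 1]
j=0: u_0=4/25 ∈ [0, 6/29) → index 0
j=1: u_1=9/25 ∈ [6/29, 12/29) → index 1
j=2: u_2=14/25 ∈ [12/29, 21/29) → index 3
j=3: u_3=19/25 ∈ [21/29, 1) → index 4
j=4: u_4=24/25 ∈ [21/29, 1) → index 4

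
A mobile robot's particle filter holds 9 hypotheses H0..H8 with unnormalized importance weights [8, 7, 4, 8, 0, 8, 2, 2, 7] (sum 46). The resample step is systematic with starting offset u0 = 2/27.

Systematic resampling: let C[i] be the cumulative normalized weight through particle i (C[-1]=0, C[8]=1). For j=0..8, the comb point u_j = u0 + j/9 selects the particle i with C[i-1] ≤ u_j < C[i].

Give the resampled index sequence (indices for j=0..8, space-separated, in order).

0 1 1 2 3 5 5 8 8

C = [4/23, 15/46, 19/46, 27/46, 27/46, 35/46, 37/46, 39/46, 1]
j=0: u_0=2/27 ∈ [0, 4/23) → index 0
j=1: u_1=5/27 ∈ [4/23, 15/46) → index 1
j=2: u_2=8/27 ∈ [4/23, 15/46) → index 1
j=3: u_3=11/27 ∈ [15/46, 19/46) → index 2
j=4: u_4=14/27 ∈ [19/46, 27/46) → index 3
j=5: u_5=17/27 ∈ [27/46, 35/46) → index 5
j=6: u_6=20/27 ∈ [27/46, 35/46) → index 5
j=7: u_7=23/27 ∈ [39/46, 1) → index 8
j=8: u_8=26/27 ∈ [39/46, 1) → index 8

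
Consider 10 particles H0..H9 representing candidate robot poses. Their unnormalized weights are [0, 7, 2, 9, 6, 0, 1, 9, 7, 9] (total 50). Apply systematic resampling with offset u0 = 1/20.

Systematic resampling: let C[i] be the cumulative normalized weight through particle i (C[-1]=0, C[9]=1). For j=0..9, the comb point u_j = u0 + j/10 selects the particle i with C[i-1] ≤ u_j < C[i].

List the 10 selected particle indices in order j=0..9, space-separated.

C = [0, 7/50, 9/50, 9/25, 12/25, 12/25, 1/2, 17/25, 41/50, 1]
j=0: u_0=1/20 ∈ [0, 7/50) → index 1
j=1: u_1=3/20 ∈ [7/50, 9/50) → index 2
j=2: u_2=1/4 ∈ [9/50, 9/25) → index 3
j=3: u_3=7/20 ∈ [9/50, 9/25) → index 3
j=4: u_4=9/20 ∈ [9/25, 12/25) → index 4
j=5: u_5=11/20 ∈ [1/2, 17/25) → index 7
j=6: u_6=13/20 ∈ [1/2, 17/25) → index 7
j=7: u_7=3/4 ∈ [17/25, 41/50) → index 8
j=8: u_8=17/20 ∈ [41/50, 1) → index 9
j=9: u_9=19/20 ∈ [41/50, 1) → index 9

1 2 3 3 4 7 7 8 9 9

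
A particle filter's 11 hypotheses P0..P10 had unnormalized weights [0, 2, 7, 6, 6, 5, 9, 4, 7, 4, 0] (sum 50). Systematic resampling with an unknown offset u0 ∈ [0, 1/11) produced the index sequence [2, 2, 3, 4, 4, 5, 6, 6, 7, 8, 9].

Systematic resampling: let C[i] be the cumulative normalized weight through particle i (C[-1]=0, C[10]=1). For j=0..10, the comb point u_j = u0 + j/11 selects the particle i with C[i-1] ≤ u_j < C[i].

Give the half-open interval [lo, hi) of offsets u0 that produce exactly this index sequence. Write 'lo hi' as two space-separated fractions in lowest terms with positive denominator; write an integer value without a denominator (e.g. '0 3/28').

C = [0, 1/25, 9/50, 3/10, 21/50, 13/25, 7/10, 39/50, 23/25, 1, 1]
j=0 picked index 2: u0 ∈ [1/25, 9/50)
j=1 picked index 2: u0 ∈ [-14/275, 49/550)
j=2 picked index 3: u0 ∈ [-1/550, 13/110)
j=3 picked index 4: u0 ∈ [3/110, 81/550)
j=4 picked index 4: u0 ∈ [-7/110, 31/550)
j=5 picked index 5: u0 ∈ [-19/550, 18/275)
j=6 picked index 6: u0 ∈ [-7/275, 17/110)
j=7 picked index 6: u0 ∈ [-32/275, 7/110)
j=8 picked index 7: u0 ∈ [-3/110, 29/550)
j=9 picked index 8: u0 ∈ [-21/550, 28/275)
j=10 picked index 9: u0 ∈ [3/275, 1/11)
intersection: [1/25, 29/550)

1/25 29/550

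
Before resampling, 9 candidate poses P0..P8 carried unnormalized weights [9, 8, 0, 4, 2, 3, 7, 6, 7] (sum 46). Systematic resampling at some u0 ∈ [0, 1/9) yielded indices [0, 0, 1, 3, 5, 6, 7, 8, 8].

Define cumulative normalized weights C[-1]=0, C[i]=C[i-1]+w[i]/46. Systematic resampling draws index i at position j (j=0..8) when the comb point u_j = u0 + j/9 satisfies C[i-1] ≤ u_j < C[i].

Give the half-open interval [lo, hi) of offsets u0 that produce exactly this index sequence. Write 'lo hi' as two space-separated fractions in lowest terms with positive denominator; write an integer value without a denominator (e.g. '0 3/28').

C = [9/46, 17/46, 17/46, 21/46, 1/2, 13/23, 33/46, 39/46, 1]
j=0 picked index 0: u0 ∈ [0, 9/46)
j=1 picked index 0: u0 ∈ [-1/9, 35/414)
j=2 picked index 1: u0 ∈ [-11/414, 61/414)
j=3 picked index 3: u0 ∈ [5/138, 17/138)
j=4 picked index 5: u0 ∈ [1/18, 25/207)
j=5 picked index 6: u0 ∈ [2/207, 67/414)
j=6 picked index 7: u0 ∈ [7/138, 25/138)
j=7 picked index 8: u0 ∈ [29/414, 2/9)
j=8 picked index 8: u0 ∈ [-17/414, 1/9)
intersection: [29/414, 35/414)

29/414 35/414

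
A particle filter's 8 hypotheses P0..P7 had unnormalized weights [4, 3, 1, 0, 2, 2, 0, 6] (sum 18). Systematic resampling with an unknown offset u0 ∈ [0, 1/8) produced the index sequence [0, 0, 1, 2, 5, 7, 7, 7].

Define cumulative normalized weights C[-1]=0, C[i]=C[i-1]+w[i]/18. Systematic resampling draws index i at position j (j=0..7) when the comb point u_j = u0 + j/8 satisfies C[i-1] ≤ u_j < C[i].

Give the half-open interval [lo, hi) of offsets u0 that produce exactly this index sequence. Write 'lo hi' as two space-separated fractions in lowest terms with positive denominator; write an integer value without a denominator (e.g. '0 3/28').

C = [2/9, 7/18, 4/9, 4/9, 5/9, 2/3, 2/3, 1]
j=0 picked index 0: u0 ∈ [0, 2/9)
j=1 picked index 0: u0 ∈ [-1/8, 7/72)
j=2 picked index 1: u0 ∈ [-1/36, 5/36)
j=3 picked index 2: u0 ∈ [1/72, 5/72)
j=4 picked index 5: u0 ∈ [1/18, 1/6)
j=5 picked index 7: u0 ∈ [1/24, 3/8)
j=6 picked index 7: u0 ∈ [-1/12, 1/4)
j=7 picked index 7: u0 ∈ [-5/24, 1/8)
intersection: [1/18, 5/72)

1/18 5/72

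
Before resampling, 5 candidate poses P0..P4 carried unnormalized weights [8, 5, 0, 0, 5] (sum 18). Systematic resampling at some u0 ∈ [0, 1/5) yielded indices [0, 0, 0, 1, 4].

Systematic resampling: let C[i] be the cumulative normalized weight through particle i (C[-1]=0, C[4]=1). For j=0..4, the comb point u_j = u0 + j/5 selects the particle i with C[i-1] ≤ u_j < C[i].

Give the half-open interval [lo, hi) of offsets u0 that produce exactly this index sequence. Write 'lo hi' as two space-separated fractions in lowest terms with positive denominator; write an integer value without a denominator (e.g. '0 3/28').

C = [4/9, 13/18, 13/18, 13/18, 1]
j=0 picked index 0: u0 ∈ [0, 4/9)
j=1 picked index 0: u0 ∈ [-1/5, 11/45)
j=2 picked index 0: u0 ∈ [-2/5, 2/45)
j=3 picked index 1: u0 ∈ [-7/45, 11/90)
j=4 picked index 4: u0 ∈ [-7/90, 1/5)
intersection: [0, 2/45)

0 2/45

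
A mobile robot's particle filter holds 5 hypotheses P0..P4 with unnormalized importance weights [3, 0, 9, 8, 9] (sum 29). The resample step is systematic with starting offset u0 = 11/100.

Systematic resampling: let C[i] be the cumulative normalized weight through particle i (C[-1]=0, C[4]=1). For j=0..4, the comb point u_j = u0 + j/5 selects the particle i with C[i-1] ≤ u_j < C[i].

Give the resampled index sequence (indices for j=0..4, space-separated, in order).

2 2 3 4 4

C = [3/29, 3/29, 12/29, 20/29, 1]
j=0: u_0=11/100 ∈ [3/29, 12/29) → index 2
j=1: u_1=31/100 ∈ [3/29, 12/29) → index 2
j=2: u_2=51/100 ∈ [12/29, 20/29) → index 3
j=3: u_3=71/100 ∈ [20/29, 1) → index 4
j=4: u_4=91/100 ∈ [20/29, 1) → index 4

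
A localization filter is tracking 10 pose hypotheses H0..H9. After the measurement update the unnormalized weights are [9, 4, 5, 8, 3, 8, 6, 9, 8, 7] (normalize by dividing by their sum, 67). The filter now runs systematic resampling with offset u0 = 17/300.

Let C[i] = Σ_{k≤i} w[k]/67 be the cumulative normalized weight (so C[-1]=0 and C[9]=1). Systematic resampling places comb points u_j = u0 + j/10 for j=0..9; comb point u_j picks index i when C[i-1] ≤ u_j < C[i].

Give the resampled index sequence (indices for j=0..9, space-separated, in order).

C = [9/67, 13/67, 18/67, 26/67, 29/67, 37/67, 43/67, 52/67, 60/67, 1]
j=0: u_0=17/300 ∈ [0, 9/67) → index 0
j=1: u_1=47/300 ∈ [9/67, 13/67) → index 1
j=2: u_2=77/300 ∈ [13/67, 18/67) → index 2
j=3: u_3=107/300 ∈ [18/67, 26/67) → index 3
j=4: u_4=137/300 ∈ [29/67, 37/67) → index 5
j=5: u_5=167/300 ∈ [37/67, 43/67) → index 6
j=6: u_6=197/300 ∈ [43/67, 52/67) → index 7
j=7: u_7=227/300 ∈ [43/67, 52/67) → index 7
j=8: u_8=257/300 ∈ [52/67, 60/67) → index 8
j=9: u_9=287/300 ∈ [60/67, 1) → index 9

0 1 2 3 5 6 7 7 8 9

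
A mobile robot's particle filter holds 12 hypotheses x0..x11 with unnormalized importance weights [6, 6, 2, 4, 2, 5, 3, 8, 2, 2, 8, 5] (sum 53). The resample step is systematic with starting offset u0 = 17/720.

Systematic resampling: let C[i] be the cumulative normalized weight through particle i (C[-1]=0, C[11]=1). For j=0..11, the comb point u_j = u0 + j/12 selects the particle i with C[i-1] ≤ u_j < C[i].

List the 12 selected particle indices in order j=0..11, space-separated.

C = [6/53, 12/53, 14/53, 18/53, 20/53, 25/53, 28/53, 36/53, 38/53, 40/53, 48/53, 1]
j=0: u_0=17/720 ∈ [0, 6/53) → index 0
j=1: u_1=77/720 ∈ [0, 6/53) → index 0
j=2: u_2=137/720 ∈ [6/53, 12/53) → index 1
j=3: u_3=197/720 ∈ [14/53, 18/53) → index 3
j=4: u_4=257/720 ∈ [18/53, 20/53) → index 4
j=5: u_5=317/720 ∈ [20/53, 25/53) → index 5
j=6: u_6=377/720 ∈ [25/53, 28/53) → index 6
j=7: u_7=437/720 ∈ [28/53, 36/53) → index 7
j=8: u_8=497/720 ∈ [36/53, 38/53) → index 8
j=9: u_9=557/720 ∈ [40/53, 48/53) → index 10
j=10: u_10=617/720 ∈ [40/53, 48/53) → index 10
j=11: u_11=677/720 ∈ [48/53, 1) → index 11

0 0 1 3 4 5 6 7 8 10 10 11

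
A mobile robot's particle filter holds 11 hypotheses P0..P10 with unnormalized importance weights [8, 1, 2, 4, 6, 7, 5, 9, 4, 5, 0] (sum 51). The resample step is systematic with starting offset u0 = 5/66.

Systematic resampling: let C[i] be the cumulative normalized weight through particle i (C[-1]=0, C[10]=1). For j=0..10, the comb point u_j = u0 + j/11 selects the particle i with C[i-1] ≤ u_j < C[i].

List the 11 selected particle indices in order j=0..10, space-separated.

C = [8/51, 3/17, 11/51, 5/17, 7/17, 28/51, 11/17, 14/17, 46/51, 1, 1]
j=0: u_0=5/66 ∈ [0, 8/51) → index 0
j=1: u_1=1/6 ∈ [8/51, 3/17) → index 1
j=2: u_2=17/66 ∈ [11/51, 5/17) → index 3
j=3: u_3=23/66 ∈ [5/17, 7/17) → index 4
j=4: u_4=29/66 ∈ [7/17, 28/51) → index 5
j=5: u_5=35/66 ∈ [7/17, 28/51) → index 5
j=6: u_6=41/66 ∈ [28/51, 11/17) → index 6
j=7: u_7=47/66 ∈ [11/17, 14/17) → index 7
j=8: u_8=53/66 ∈ [11/17, 14/17) → index 7
j=9: u_9=59/66 ∈ [14/17, 46/51) → index 8
j=10: u_10=65/66 ∈ [46/51, 1) → index 9

0 1 3 4 5 5 6 7 7 8 9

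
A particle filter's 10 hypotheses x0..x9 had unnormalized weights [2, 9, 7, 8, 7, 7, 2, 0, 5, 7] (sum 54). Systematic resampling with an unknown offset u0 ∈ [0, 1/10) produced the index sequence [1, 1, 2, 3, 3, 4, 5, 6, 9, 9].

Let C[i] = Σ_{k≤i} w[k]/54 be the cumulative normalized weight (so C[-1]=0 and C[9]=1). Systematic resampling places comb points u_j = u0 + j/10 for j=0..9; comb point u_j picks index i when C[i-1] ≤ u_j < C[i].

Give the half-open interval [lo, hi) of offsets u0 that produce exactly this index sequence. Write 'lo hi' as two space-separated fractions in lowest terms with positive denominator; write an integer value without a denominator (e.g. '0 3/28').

19/270 7/90

C = [1/27, 11/54, 1/3, 13/27, 11/18, 20/27, 7/9, 7/9, 47/54, 1]
j=0 picked index 1: u0 ∈ [1/27, 11/54)
j=1 picked index 1: u0 ∈ [-17/270, 14/135)
j=2 picked index 2: u0 ∈ [1/270, 2/15)
j=3 picked index 3: u0 ∈ [1/30, 49/270)
j=4 picked index 3: u0 ∈ [-1/15, 11/135)
j=5 picked index 4: u0 ∈ [-1/54, 1/9)
j=6 picked index 5: u0 ∈ [1/90, 19/135)
j=7 picked index 6: u0 ∈ [11/270, 7/90)
j=8 picked index 9: u0 ∈ [19/270, 1/5)
j=9 picked index 9: u0 ∈ [-4/135, 1/10)
intersection: [19/270, 7/90)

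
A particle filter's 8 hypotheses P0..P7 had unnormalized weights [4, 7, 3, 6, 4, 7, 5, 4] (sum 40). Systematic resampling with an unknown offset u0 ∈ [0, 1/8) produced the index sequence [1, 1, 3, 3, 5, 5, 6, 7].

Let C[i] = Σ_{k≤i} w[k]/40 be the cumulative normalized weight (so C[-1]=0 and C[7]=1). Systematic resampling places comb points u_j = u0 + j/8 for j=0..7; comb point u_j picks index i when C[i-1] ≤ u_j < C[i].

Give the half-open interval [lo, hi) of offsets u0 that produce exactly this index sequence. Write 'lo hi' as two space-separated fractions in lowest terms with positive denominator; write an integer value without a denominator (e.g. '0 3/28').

C = [1/10, 11/40, 7/20, 1/2, 3/5, 31/40, 9/10, 1]
j=0 picked index 1: u0 ∈ [1/10, 11/40)
j=1 picked index 1: u0 ∈ [-1/40, 3/20)
j=2 picked index 3: u0 ∈ [1/10, 1/4)
j=3 picked index 3: u0 ∈ [-1/40, 1/8)
j=4 picked index 5: u0 ∈ [1/10, 11/40)
j=5 picked index 5: u0 ∈ [-1/40, 3/20)
j=6 picked index 6: u0 ∈ [1/40, 3/20)
j=7 picked index 7: u0 ∈ [1/40, 1/8)
intersection: [1/10, 1/8)

1/10 1/8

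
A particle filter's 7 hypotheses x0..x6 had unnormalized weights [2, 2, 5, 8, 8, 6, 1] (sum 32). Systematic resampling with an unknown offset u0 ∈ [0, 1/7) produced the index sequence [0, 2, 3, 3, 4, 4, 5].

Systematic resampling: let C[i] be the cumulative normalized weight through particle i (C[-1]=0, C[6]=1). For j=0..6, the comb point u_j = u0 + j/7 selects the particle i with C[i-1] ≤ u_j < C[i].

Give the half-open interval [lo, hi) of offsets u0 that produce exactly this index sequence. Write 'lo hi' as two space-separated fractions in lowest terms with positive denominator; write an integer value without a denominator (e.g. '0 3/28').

0 1/16

C = [1/16, 1/8, 9/32, 17/32, 25/32, 31/32, 1]
j=0 picked index 0: u0 ∈ [0, 1/16)
j=1 picked index 2: u0 ∈ [-1/56, 31/224)
j=2 picked index 3: u0 ∈ [-1/224, 55/224)
j=3 picked index 3: u0 ∈ [-33/224, 23/224)
j=4 picked index 4: u0 ∈ [-9/224, 47/224)
j=5 picked index 4: u0 ∈ [-41/224, 15/224)
j=6 picked index 5: u0 ∈ [-17/224, 25/224)
intersection: [0, 1/16)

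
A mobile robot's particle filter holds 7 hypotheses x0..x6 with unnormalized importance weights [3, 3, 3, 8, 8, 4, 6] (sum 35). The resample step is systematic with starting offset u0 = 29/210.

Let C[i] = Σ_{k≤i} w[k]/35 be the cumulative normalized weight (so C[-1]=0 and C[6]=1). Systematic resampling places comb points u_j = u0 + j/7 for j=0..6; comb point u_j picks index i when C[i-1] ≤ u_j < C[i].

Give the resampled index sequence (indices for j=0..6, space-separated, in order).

C = [3/35, 6/35, 9/35, 17/35, 5/7, 29/35, 1]
j=0: u_0=29/210 ∈ [3/35, 6/35) → index 1
j=1: u_1=59/210 ∈ [9/35, 17/35) → index 3
j=2: u_2=89/210 ∈ [9/35, 17/35) → index 3
j=3: u_3=17/30 ∈ [17/35, 5/7) → index 4
j=4: u_4=149/210 ∈ [17/35, 5/7) → index 4
j=5: u_5=179/210 ∈ [29/35, 1) → index 6
j=6: u_6=209/210 ∈ [29/35, 1) → index 6

1 3 3 4 4 6 6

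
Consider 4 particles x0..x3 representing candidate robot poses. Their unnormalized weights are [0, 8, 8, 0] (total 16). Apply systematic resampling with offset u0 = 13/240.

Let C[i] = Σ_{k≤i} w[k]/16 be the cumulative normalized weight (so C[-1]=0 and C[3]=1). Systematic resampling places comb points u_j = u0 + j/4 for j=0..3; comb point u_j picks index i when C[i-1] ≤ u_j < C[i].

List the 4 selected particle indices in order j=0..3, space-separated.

1 1 2 2

C = [0, 1/2, 1, 1]
j=0: u_0=13/240 ∈ [0, 1/2) → index 1
j=1: u_1=73/240 ∈ [0, 1/2) → index 1
j=2: u_2=133/240 ∈ [1/2, 1) → index 2
j=3: u_3=193/240 ∈ [1/2, 1) → index 2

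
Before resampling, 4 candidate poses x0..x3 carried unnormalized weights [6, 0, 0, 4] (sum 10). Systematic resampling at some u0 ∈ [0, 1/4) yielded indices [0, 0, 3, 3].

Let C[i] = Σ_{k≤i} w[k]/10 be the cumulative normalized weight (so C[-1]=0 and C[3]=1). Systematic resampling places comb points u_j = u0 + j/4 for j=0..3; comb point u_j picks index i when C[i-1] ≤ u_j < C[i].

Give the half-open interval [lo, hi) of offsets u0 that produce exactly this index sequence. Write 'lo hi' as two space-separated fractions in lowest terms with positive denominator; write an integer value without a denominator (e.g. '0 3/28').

1/10 1/4

C = [3/5, 3/5, 3/5, 1]
j=0 picked index 0: u0 ∈ [0, 3/5)
j=1 picked index 0: u0 ∈ [-1/4, 7/20)
j=2 picked index 3: u0 ∈ [1/10, 1/2)
j=3 picked index 3: u0 ∈ [-3/20, 1/4)
intersection: [1/10, 1/4)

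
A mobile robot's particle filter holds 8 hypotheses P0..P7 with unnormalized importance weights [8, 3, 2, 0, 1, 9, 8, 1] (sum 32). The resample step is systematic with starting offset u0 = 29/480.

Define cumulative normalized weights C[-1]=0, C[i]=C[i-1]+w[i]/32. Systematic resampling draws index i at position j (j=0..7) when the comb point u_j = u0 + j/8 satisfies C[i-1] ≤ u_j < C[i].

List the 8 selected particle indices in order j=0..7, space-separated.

0 0 1 4 5 5 6 6

C = [1/4, 11/32, 13/32, 13/32, 7/16, 23/32, 31/32, 1]
j=0: u_0=29/480 ∈ [0, 1/4) → index 0
j=1: u_1=89/480 ∈ [0, 1/4) → index 0
j=2: u_2=149/480 ∈ [1/4, 11/32) → index 1
j=3: u_3=209/480 ∈ [13/32, 7/16) → index 4
j=4: u_4=269/480 ∈ [7/16, 23/32) → index 5
j=5: u_5=329/480 ∈ [7/16, 23/32) → index 5
j=6: u_6=389/480 ∈ [23/32, 31/32) → index 6
j=7: u_7=449/480 ∈ [23/32, 31/32) → index 6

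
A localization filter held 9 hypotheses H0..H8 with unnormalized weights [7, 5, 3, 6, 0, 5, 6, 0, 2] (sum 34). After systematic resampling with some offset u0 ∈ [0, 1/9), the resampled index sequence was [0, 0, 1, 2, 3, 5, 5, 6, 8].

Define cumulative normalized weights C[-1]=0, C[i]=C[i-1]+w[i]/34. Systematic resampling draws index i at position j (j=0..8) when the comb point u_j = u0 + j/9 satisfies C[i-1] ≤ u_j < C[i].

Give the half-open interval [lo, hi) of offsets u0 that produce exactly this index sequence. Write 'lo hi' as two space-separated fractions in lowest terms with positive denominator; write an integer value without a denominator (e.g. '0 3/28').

19/306 29/306

C = [7/34, 6/17, 15/34, 21/34, 21/34, 13/17, 16/17, 16/17, 1]
j=0 picked index 0: u0 ∈ [0, 7/34)
j=1 picked index 0: u0 ∈ [-1/9, 29/306)
j=2 picked index 1: u0 ∈ [-5/306, 20/153)
j=3 picked index 2: u0 ∈ [1/51, 11/102)
j=4 picked index 3: u0 ∈ [-1/306, 53/306)
j=5 picked index 5: u0 ∈ [19/306, 32/153)
j=6 picked index 5: u0 ∈ [-5/102, 5/51)
j=7 picked index 6: u0 ∈ [-2/153, 25/153)
j=8 picked index 8: u0 ∈ [8/153, 1/9)
intersection: [19/306, 29/306)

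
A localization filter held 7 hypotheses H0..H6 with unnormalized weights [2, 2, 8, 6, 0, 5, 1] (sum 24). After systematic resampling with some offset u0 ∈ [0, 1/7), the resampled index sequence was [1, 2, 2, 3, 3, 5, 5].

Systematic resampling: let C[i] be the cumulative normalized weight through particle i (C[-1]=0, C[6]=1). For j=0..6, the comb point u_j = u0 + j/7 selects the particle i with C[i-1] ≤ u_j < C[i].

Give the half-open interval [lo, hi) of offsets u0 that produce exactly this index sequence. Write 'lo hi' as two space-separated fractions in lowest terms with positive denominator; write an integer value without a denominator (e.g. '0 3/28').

C = [1/12, 1/6, 1/2, 3/4, 3/4, 23/24, 1]
j=0 picked index 1: u0 ∈ [1/12, 1/6)
j=1 picked index 2: u0 ∈ [1/42, 5/14)
j=2 picked index 2: u0 ∈ [-5/42, 3/14)
j=3 picked index 3: u0 ∈ [1/14, 9/28)
j=4 picked index 3: u0 ∈ [-1/14, 5/28)
j=5 picked index 5: u0 ∈ [1/28, 41/168)
j=6 picked index 5: u0 ∈ [-3/28, 17/168)
intersection: [1/12, 17/168)

1/12 17/168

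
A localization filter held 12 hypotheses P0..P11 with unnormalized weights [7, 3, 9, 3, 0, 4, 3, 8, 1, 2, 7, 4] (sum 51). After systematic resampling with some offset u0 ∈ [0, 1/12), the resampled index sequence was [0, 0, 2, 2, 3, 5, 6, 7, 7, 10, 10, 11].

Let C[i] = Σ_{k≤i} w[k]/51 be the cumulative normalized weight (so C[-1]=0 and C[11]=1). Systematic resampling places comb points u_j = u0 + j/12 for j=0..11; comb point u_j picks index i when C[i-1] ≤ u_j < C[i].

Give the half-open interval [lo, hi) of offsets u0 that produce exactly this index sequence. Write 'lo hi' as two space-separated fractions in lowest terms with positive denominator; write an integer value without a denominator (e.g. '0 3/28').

2/51 11/204

C = [7/51, 10/51, 19/51, 22/51, 22/51, 26/51, 29/51, 37/51, 38/51, 40/51, 47/51, 1]
j=0 picked index 0: u0 ∈ [0, 7/51)
j=1 picked index 0: u0 ∈ [-1/12, 11/204)
j=2 picked index 2: u0 ∈ [1/34, 7/34)
j=3 picked index 2: u0 ∈ [-11/204, 25/204)
j=4 picked index 3: u0 ∈ [2/51, 5/51)
j=5 picked index 5: u0 ∈ [1/68, 19/204)
j=6 picked index 6: u0 ∈ [1/102, 7/102)
j=7 picked index 7: u0 ∈ [-1/68, 29/204)
j=8 picked index 7: u0 ∈ [-5/51, 1/17)
j=9 picked index 10: u0 ∈ [7/204, 35/204)
j=10 picked index 10: u0 ∈ [-5/102, 3/34)
j=11 picked index 11: u0 ∈ [1/204, 1/12)
intersection: [2/51, 11/204)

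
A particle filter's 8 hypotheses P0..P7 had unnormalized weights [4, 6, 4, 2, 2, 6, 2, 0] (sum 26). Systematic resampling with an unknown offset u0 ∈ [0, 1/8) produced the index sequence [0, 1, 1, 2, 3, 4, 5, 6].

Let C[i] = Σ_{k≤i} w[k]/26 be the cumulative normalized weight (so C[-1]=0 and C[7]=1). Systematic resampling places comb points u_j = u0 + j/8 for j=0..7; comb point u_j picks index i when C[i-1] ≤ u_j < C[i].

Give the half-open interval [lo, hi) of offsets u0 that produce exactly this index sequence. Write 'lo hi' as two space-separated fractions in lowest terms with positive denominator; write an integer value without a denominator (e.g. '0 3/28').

5/104 7/104

C = [2/13, 5/13, 7/13, 8/13, 9/13, 12/13, 1, 1]
j=0 picked index 0: u0 ∈ [0, 2/13)
j=1 picked index 1: u0 ∈ [3/104, 27/104)
j=2 picked index 1: u0 ∈ [-5/52, 7/52)
j=3 picked index 2: u0 ∈ [1/104, 17/104)
j=4 picked index 3: u0 ∈ [1/26, 3/26)
j=5 picked index 4: u0 ∈ [-1/104, 7/104)
j=6 picked index 5: u0 ∈ [-3/52, 9/52)
j=7 picked index 6: u0 ∈ [5/104, 1/8)
intersection: [5/104, 7/104)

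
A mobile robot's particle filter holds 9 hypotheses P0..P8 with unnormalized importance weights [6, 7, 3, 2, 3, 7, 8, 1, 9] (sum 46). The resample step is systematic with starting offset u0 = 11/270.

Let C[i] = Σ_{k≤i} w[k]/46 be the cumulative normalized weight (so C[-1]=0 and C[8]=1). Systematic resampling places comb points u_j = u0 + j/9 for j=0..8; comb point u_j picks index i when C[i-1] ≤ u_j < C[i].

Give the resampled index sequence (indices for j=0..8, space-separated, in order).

C = [3/23, 13/46, 8/23, 9/23, 21/46, 14/23, 18/23, 37/46, 1]
j=0: u_0=11/270 ∈ [0, 3/23) → index 0
j=1: u_1=41/270 ∈ [3/23, 13/46) → index 1
j=2: u_2=71/270 ∈ [3/23, 13/46) → index 1
j=3: u_3=101/270 ∈ [8/23, 9/23) → index 3
j=4: u_4=131/270 ∈ [21/46, 14/23) → index 5
j=5: u_5=161/270 ∈ [21/46, 14/23) → index 5
j=6: u_6=191/270 ∈ [14/23, 18/23) → index 6
j=7: u_7=221/270 ∈ [37/46, 1) → index 8
j=8: u_8=251/270 ∈ [37/46, 1) → index 8

0 1 1 3 5 5 6 8 8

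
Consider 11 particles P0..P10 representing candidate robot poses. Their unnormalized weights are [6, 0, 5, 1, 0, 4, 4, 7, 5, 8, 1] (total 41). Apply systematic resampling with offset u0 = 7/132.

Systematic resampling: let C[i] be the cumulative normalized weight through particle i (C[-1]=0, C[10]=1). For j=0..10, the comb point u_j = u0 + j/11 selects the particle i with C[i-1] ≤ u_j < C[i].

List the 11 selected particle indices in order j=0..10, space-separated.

0 0 2 5 6 7 7 8 8 9 9

C = [6/41, 6/41, 11/41, 12/41, 12/41, 16/41, 20/41, 27/41, 32/41, 40/41, 1]
j=0: u_0=7/132 ∈ [0, 6/41) → index 0
j=1: u_1=19/132 ∈ [0, 6/41) → index 0
j=2: u_2=31/132 ∈ [6/41, 11/41) → index 2
j=3: u_3=43/132 ∈ [12/41, 16/41) → index 5
j=4: u_4=5/12 ∈ [16/41, 20/41) → index 6
j=5: u_5=67/132 ∈ [20/41, 27/41) → index 7
j=6: u_6=79/132 ∈ [20/41, 27/41) → index 7
j=7: u_7=91/132 ∈ [27/41, 32/41) → index 8
j=8: u_8=103/132 ∈ [27/41, 32/41) → index 8
j=9: u_9=115/132 ∈ [32/41, 40/41) → index 9
j=10: u_10=127/132 ∈ [32/41, 40/41) → index 9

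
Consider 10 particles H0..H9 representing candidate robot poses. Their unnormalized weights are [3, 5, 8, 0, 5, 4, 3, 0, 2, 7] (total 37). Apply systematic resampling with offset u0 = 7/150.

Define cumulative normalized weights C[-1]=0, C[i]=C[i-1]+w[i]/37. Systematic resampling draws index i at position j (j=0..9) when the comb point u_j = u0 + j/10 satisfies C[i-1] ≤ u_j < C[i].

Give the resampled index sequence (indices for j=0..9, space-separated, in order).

0 1 2 2 4 4 5 6 9 9

C = [3/37, 8/37, 16/37, 16/37, 21/37, 25/37, 28/37, 28/37, 30/37, 1]
j=0: u_0=7/150 ∈ [0, 3/37) → index 0
j=1: u_1=11/75 ∈ [3/37, 8/37) → index 1
j=2: u_2=37/150 ∈ [8/37, 16/37) → index 2
j=3: u_3=26/75 ∈ [8/37, 16/37) → index 2
j=4: u_4=67/150 ∈ [16/37, 21/37) → index 4
j=5: u_5=41/75 ∈ [16/37, 21/37) → index 4
j=6: u_6=97/150 ∈ [21/37, 25/37) → index 5
j=7: u_7=56/75 ∈ [25/37, 28/37) → index 6
j=8: u_8=127/150 ∈ [30/37, 1) → index 9
j=9: u_9=71/75 ∈ [30/37, 1) → index 9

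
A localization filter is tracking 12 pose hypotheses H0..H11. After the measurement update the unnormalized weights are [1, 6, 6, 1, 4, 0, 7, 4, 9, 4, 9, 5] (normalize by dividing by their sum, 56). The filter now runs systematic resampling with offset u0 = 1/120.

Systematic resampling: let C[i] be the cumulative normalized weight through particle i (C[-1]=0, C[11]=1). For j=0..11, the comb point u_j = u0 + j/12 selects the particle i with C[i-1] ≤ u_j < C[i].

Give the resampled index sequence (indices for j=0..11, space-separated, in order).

0 1 2 4 6 6 7 8 8 10 10 11

C = [1/56, 1/8, 13/56, 1/4, 9/28, 9/28, 25/56, 29/56, 19/28, 3/4, 51/56, 1]
j=0: u_0=1/120 ∈ [0, 1/56) → index 0
j=1: u_1=11/120 ∈ [1/56, 1/8) → index 1
j=2: u_2=7/40 ∈ [1/8, 13/56) → index 2
j=3: u_3=31/120 ∈ [1/4, 9/28) → index 4
j=4: u_4=41/120 ∈ [9/28, 25/56) → index 6
j=5: u_5=17/40 ∈ [9/28, 25/56) → index 6
j=6: u_6=61/120 ∈ [25/56, 29/56) → index 7
j=7: u_7=71/120 ∈ [29/56, 19/28) → index 8
j=8: u_8=27/40 ∈ [29/56, 19/28) → index 8
j=9: u_9=91/120 ∈ [3/4, 51/56) → index 10
j=10: u_10=101/120 ∈ [3/4, 51/56) → index 10
j=11: u_11=37/40 ∈ [51/56, 1) → index 11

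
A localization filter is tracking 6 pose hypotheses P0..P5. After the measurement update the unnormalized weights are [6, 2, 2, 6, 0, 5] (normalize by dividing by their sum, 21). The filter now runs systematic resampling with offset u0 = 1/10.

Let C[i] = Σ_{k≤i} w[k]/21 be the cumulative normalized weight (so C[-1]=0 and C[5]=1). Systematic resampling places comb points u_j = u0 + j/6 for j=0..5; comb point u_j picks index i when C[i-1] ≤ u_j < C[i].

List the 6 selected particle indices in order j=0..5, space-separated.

C = [2/7, 8/21, 10/21, 16/21, 16/21, 1]
j=0: u_0=1/10 ∈ [0, 2/7) → index 0
j=1: u_1=4/15 ∈ [0, 2/7) → index 0
j=2: u_2=13/30 ∈ [8/21, 10/21) → index 2
j=3: u_3=3/5 ∈ [10/21, 16/21) → index 3
j=4: u_4=23/30 ∈ [16/21, 1) → index 5
j=5: u_5=14/15 ∈ [16/21, 1) → index 5

0 0 2 3 5 5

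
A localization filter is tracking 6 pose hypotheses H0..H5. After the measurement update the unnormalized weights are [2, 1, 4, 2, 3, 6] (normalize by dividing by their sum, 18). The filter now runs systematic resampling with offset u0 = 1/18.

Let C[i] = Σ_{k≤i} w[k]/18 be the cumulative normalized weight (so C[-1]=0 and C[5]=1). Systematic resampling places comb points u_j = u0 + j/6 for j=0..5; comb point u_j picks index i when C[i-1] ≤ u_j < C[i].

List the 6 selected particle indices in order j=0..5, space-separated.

0 2 3 4 5 5

C = [1/9, 1/6, 7/18, 1/2, 2/3, 1]
j=0: u_0=1/18 ∈ [0, 1/9) → index 0
j=1: u_1=2/9 ∈ [1/6, 7/18) → index 2
j=2: u_2=7/18 ∈ [7/18, 1/2) → index 3
j=3: u_3=5/9 ∈ [1/2, 2/3) → index 4
j=4: u_4=13/18 ∈ [2/3, 1) → index 5
j=5: u_5=8/9 ∈ [2/3, 1) → index 5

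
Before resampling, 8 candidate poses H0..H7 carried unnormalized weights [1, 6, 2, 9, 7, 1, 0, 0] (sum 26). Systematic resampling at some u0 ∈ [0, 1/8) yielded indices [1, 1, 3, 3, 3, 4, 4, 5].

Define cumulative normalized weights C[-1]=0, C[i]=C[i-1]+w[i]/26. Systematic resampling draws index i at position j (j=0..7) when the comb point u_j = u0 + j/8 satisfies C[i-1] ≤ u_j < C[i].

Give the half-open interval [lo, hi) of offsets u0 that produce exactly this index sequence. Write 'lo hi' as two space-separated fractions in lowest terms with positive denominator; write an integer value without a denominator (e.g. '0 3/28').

5/52 1/8

C = [1/26, 7/26, 9/26, 9/13, 25/26, 1, 1, 1]
j=0 picked index 1: u0 ∈ [1/26, 7/26)
j=1 picked index 1: u0 ∈ [-9/104, 15/104)
j=2 picked index 3: u0 ∈ [5/52, 23/52)
j=3 picked index 3: u0 ∈ [-3/104, 33/104)
j=4 picked index 3: u0 ∈ [-2/13, 5/26)
j=5 picked index 4: u0 ∈ [7/104, 35/104)
j=6 picked index 4: u0 ∈ [-3/52, 11/52)
j=7 picked index 5: u0 ∈ [9/104, 1/8)
intersection: [5/52, 1/8)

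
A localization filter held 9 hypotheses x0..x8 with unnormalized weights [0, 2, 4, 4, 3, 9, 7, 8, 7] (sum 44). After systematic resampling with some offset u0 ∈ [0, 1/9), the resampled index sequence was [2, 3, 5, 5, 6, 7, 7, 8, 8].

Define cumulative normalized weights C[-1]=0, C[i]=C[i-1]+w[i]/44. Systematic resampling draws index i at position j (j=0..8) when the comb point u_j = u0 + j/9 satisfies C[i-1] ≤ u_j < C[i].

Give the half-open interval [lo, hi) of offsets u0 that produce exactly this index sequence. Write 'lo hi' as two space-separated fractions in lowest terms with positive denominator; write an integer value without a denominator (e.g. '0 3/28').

41/396 1/9

C = [0, 1/22, 3/22, 5/22, 13/44, 1/2, 29/44, 37/44, 1]
j=0 picked index 2: u0 ∈ [1/22, 3/22)
j=1 picked index 3: u0 ∈ [5/198, 23/198)
j=2 picked index 5: u0 ∈ [29/396, 5/18)
j=3 picked index 5: u0 ∈ [-5/132, 1/6)
j=4 picked index 6: u0 ∈ [1/18, 85/396)
j=5 picked index 7: u0 ∈ [41/396, 113/396)
j=6 picked index 7: u0 ∈ [-1/132, 23/132)
j=7 picked index 8: u0 ∈ [25/396, 2/9)
j=8 picked index 8: u0 ∈ [-19/396, 1/9)
intersection: [41/396, 1/9)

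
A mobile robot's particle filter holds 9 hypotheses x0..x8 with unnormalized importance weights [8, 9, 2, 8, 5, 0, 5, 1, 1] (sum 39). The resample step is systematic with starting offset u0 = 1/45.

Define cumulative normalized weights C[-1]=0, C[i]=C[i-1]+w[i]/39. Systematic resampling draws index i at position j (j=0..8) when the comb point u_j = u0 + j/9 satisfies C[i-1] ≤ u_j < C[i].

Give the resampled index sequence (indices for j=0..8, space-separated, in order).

0 0 1 1 2 3 3 4 6

C = [8/39, 17/39, 19/39, 9/13, 32/39, 32/39, 37/39, 38/39, 1]
j=0: u_0=1/45 ∈ [0, 8/39) → index 0
j=1: u_1=2/15 ∈ [0, 8/39) → index 0
j=2: u_2=11/45 ∈ [8/39, 17/39) → index 1
j=3: u_3=16/45 ∈ [8/39, 17/39) → index 1
j=4: u_4=7/15 ∈ [17/39, 19/39) → index 2
j=5: u_5=26/45 ∈ [19/39, 9/13) → index 3
j=6: u_6=31/45 ∈ [19/39, 9/13) → index 3
j=7: u_7=4/5 ∈ [9/13, 32/39) → index 4
j=8: u_8=41/45 ∈ [32/39, 37/39) → index 6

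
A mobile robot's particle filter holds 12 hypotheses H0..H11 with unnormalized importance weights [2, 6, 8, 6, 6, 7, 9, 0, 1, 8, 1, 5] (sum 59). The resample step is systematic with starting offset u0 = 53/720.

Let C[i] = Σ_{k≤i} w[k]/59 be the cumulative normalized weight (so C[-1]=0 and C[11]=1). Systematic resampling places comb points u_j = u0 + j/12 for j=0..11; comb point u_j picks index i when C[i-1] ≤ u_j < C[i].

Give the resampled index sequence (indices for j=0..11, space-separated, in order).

1 2 2 3 4 5 5 6 6 9 10 11

C = [2/59, 8/59, 16/59, 22/59, 28/59, 35/59, 44/59, 44/59, 45/59, 53/59, 54/59, 1]
j=0: u_0=53/720 ∈ [2/59, 8/59) → index 1
j=1: u_1=113/720 ∈ [8/59, 16/59) → index 2
j=2: u_2=173/720 ∈ [8/59, 16/59) → index 2
j=3: u_3=233/720 ∈ [16/59, 22/59) → index 3
j=4: u_4=293/720 ∈ [22/59, 28/59) → index 4
j=5: u_5=353/720 ∈ [28/59, 35/59) → index 5
j=6: u_6=413/720 ∈ [28/59, 35/59) → index 5
j=7: u_7=473/720 ∈ [35/59, 44/59) → index 6
j=8: u_8=533/720 ∈ [35/59, 44/59) → index 6
j=9: u_9=593/720 ∈ [45/59, 53/59) → index 9
j=10: u_10=653/720 ∈ [53/59, 54/59) → index 10
j=11: u_11=713/720 ∈ [54/59, 1) → index 11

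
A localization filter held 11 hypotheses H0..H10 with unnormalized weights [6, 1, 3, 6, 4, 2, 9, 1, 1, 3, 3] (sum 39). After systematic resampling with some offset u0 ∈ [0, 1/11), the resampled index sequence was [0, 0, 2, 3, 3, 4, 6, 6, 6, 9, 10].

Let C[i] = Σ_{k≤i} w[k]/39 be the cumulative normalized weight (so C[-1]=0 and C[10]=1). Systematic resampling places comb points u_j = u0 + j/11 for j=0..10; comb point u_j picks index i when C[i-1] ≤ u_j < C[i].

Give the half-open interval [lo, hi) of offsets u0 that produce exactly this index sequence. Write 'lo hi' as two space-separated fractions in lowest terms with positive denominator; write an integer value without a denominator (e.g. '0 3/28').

4/143 20/429

C = [2/13, 7/39, 10/39, 16/39, 20/39, 22/39, 31/39, 32/39, 11/13, 12/13, 1]
j=0 picked index 0: u0 ∈ [0, 2/13)
j=1 picked index 0: u0 ∈ [-1/11, 9/143)
j=2 picked index 2: u0 ∈ [-1/429, 32/429)
j=3 picked index 3: u0 ∈ [-7/429, 59/429)
j=4 picked index 3: u0 ∈ [-46/429, 20/429)
j=5 picked index 4: u0 ∈ [-19/429, 25/429)
j=6 picked index 6: u0 ∈ [8/429, 107/429)
j=7 picked index 6: u0 ∈ [-31/429, 68/429)
j=8 picked index 6: u0 ∈ [-70/429, 29/429)
j=9 picked index 9: u0 ∈ [4/143, 15/143)
j=10 picked index 10: u0 ∈ [2/143, 1/11)
intersection: [4/143, 20/429)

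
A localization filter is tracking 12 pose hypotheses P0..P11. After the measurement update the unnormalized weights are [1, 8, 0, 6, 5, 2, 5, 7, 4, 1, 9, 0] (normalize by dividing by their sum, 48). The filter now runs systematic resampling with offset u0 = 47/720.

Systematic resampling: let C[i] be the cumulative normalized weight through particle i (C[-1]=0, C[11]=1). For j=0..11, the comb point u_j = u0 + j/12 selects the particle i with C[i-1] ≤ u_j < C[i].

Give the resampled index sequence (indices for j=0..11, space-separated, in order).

C = [1/48, 3/16, 3/16, 5/16, 5/12, 11/24, 9/16, 17/24, 19/24, 13/16, 1, 1]
j=0: u_0=47/720 ∈ [1/48, 3/16) → index 1
j=1: u_1=107/720 ∈ [1/48, 3/16) → index 1
j=2: u_2=167/720 ∈ [3/16, 5/16) → index 3
j=3: u_3=227/720 ∈ [5/16, 5/12) → index 4
j=4: u_4=287/720 ∈ [5/16, 5/12) → index 4
j=5: u_5=347/720 ∈ [11/24, 9/16) → index 6
j=6: u_6=407/720 ∈ [9/16, 17/24) → index 7
j=7: u_7=467/720 ∈ [9/16, 17/24) → index 7
j=8: u_8=527/720 ∈ [17/24, 19/24) → index 8
j=9: u_9=587/720 ∈ [13/16, 1) → index 10
j=10: u_10=647/720 ∈ [13/16, 1) → index 10
j=11: u_11=707/720 ∈ [13/16, 1) → index 10

1 1 3 4 4 6 7 7 8 10 10 10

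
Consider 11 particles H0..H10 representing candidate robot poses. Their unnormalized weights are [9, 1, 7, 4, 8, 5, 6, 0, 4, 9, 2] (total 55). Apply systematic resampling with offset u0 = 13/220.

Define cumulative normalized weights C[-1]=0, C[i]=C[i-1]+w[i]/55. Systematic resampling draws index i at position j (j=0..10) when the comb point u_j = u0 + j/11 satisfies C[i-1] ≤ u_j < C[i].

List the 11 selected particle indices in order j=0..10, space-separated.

C = [9/55, 2/11, 17/55, 21/55, 29/55, 34/55, 8/11, 8/11, 4/5, 53/55, 1]
j=0: u_0=13/220 ∈ [0, 9/55) → index 0
j=1: u_1=3/20 ∈ [0, 9/55) → index 0
j=2: u_2=53/220 ∈ [2/11, 17/55) → index 2
j=3: u_3=73/220 ∈ [17/55, 21/55) → index 3
j=4: u_4=93/220 ∈ [21/55, 29/55) → index 4
j=5: u_5=113/220 ∈ [21/55, 29/55) → index 4
j=6: u_6=133/220 ∈ [29/55, 34/55) → index 5
j=7: u_7=153/220 ∈ [34/55, 8/11) → index 6
j=8: u_8=173/220 ∈ [8/11, 4/5) → index 8
j=9: u_9=193/220 ∈ [4/5, 53/55) → index 9
j=10: u_10=213/220 ∈ [53/55, 1) → index 10

0 0 2 3 4 4 5 6 8 9 10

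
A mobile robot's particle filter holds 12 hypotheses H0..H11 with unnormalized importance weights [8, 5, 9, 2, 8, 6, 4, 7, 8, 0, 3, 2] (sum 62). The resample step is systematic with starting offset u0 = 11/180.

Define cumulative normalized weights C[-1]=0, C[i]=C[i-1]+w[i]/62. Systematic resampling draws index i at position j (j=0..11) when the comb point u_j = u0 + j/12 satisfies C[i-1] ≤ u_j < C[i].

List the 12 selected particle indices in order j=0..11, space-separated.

0 1 2 2 4 4 5 6 7 8 8 11

C = [4/31, 13/62, 11/31, 12/31, 16/31, 19/31, 21/31, 49/62, 57/62, 57/62, 30/31, 1]
j=0: u_0=11/180 ∈ [0, 4/31) → index 0
j=1: u_1=13/90 ∈ [4/31, 13/62) → index 1
j=2: u_2=41/180 ∈ [13/62, 11/31) → index 2
j=3: u_3=14/45 ∈ [13/62, 11/31) → index 2
j=4: u_4=71/180 ∈ [12/31, 16/31) → index 4
j=5: u_5=43/90 ∈ [12/31, 16/31) → index 4
j=6: u_6=101/180 ∈ [16/31, 19/31) → index 5
j=7: u_7=29/45 ∈ [19/31, 21/31) → index 6
j=8: u_8=131/180 ∈ [21/31, 49/62) → index 7
j=9: u_9=73/90 ∈ [49/62, 57/62) → index 8
j=10: u_10=161/180 ∈ [49/62, 57/62) → index 8
j=11: u_11=44/45 ∈ [30/31, 1) → index 11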